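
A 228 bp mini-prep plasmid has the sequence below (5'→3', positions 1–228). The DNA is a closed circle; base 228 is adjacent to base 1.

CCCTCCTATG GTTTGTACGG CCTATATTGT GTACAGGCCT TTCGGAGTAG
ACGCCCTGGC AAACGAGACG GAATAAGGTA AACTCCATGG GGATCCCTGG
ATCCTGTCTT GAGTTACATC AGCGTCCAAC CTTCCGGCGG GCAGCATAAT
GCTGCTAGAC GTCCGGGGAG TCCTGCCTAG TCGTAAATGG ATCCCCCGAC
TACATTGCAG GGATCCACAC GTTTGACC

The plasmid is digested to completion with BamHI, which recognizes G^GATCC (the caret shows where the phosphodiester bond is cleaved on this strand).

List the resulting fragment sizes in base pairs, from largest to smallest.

BamHI sites (GGATCC) start at positions 91, 99, 189, 211.
BamHI cuts after the first base of each site, so after positions 91, 99, 189, 211.
Circular molecule, 4 cuts → 4 fragments:
  92–99 → 8 bp
  100–189 → 90 bp
  190–211 → 22 bp
  212–228 then 1–91 → 17 + 91 = 108 bp
Sorted largest to smallest: 108, 90, 22, 8 bp.

108, 90, 22, 8 bp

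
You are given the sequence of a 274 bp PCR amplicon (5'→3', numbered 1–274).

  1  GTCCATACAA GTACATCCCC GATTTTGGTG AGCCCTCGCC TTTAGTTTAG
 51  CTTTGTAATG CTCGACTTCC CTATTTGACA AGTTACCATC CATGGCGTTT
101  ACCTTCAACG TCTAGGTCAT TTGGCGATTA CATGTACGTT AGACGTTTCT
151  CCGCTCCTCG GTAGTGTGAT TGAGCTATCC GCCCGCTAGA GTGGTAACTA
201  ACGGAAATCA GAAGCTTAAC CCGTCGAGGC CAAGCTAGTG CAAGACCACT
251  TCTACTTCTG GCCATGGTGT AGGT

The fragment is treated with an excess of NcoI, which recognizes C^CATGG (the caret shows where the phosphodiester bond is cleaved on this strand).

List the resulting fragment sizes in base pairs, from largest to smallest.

NcoI sites (CCATGG) start at positions 90, 262.
NcoI cuts after the first base of each site, so after positions 90, 262.
Linear molecule, 2 cuts → 3 fragments:
  1–90 → 90 bp
  91–262 → 172 bp
  263–274 → 12 bp
Sorted largest to smallest: 172, 90, 12 bp.

172, 90, 12 bp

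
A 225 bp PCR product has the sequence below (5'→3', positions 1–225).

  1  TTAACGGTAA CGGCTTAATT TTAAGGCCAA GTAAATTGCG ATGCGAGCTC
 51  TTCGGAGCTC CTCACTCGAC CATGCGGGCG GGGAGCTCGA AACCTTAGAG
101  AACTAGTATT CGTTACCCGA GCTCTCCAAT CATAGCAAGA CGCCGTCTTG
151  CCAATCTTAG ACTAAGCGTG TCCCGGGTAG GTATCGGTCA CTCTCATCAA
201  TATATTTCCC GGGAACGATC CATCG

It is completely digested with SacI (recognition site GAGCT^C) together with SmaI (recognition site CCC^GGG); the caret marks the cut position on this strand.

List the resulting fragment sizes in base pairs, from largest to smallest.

51, 49, 36, 36, 28, 15, 10 bp

SacI sites (GAGCTC) start at positions 45, 55, 83, 119.
SacI cuts after base 5 of each site (before the last base), so after positions 49, 59, 87, 123.
SmaI sites (CCCGGG) start at positions 172, 208.
SmaI cuts after base 3 of each site, so after positions 174, 210.
Combined cut positions: 49, 59, 87, 123, 174, 210.
Linear molecule, 6 cuts → 7 fragments:
  1–49 → 49 bp
  50–59 → 10 bp
  60–87 → 28 bp
  88–123 → 36 bp
  124–174 → 51 bp
  175–210 → 36 bp
  211–225 → 15 bp
Sorted largest to smallest: 51, 49, 36, 36, 28, 15, 10 bp.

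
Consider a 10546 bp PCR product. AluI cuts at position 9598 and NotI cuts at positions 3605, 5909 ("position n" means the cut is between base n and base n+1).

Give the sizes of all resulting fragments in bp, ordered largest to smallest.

3689, 3605, 2304, 948 bp

Combined cut positions (sorted): 3605, 5909, 9598.
Linear molecule, 3 cuts → 4 fragments:
  3605 − 0 = 3605 bp
  5909 − 3605 = 2304 bp
  9598 − 5909 = 3689 bp
  10546 − 9598 = 948 bp
Sorted largest to smallest: 3689, 3605, 2304, 948 bp.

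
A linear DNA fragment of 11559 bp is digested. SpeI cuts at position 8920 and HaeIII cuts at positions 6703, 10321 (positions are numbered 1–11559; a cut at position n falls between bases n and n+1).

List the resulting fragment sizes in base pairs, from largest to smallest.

6703, 2217, 1401, 1238 bp

Combined cut positions (sorted): 6703, 8920, 10321.
Linear molecule, 3 cuts → 4 fragments:
  6703 − 0 = 6703 bp
  8920 − 6703 = 2217 bp
  10321 − 8920 = 1401 bp
  11559 − 10321 = 1238 bp
Sorted largest to smallest: 6703, 2217, 1401, 1238 bp.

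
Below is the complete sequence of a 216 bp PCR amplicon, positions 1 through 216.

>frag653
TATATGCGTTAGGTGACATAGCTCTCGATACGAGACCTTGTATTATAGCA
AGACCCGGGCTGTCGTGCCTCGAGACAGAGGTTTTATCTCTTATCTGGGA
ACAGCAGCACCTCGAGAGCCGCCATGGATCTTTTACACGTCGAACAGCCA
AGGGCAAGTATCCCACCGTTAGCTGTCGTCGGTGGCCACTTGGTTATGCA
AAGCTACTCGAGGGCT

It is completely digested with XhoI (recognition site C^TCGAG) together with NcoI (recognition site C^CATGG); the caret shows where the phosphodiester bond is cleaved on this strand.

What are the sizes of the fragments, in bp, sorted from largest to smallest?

85, 69, 42, 11, 9 bp

XhoI sites (CTCGAG) start at positions 69, 111, 207.
XhoI cuts after the first base of each site, so after positions 69, 111, 207.
The NcoI site (CCATGG) starts at position 122.
NcoI cuts after the first base of each site, so after position 122.
Combined cut positions: 69, 111, 122, 207.
Linear molecule, 4 cuts → 5 fragments:
  1–69 → 69 bp
  70–111 → 42 bp
  112–122 → 11 bp
  123–207 → 85 bp
  208–216 → 9 bp
Sorted largest to smallest: 85, 69, 42, 11, 9 bp.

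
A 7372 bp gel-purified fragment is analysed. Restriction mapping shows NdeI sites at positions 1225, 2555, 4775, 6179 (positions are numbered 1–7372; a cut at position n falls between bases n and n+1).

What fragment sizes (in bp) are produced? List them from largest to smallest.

Linear molecule, 4 cuts → 5 fragments:
  1225 − 0 = 1225 bp
  2555 − 1225 = 1330 bp
  4775 − 2555 = 2220 bp
  6179 − 4775 = 1404 bp
  7372 − 6179 = 1193 bp
Sorted largest to smallest: 2220, 1404, 1330, 1225, 1193 bp.

2220, 1404, 1330, 1225, 1193 bp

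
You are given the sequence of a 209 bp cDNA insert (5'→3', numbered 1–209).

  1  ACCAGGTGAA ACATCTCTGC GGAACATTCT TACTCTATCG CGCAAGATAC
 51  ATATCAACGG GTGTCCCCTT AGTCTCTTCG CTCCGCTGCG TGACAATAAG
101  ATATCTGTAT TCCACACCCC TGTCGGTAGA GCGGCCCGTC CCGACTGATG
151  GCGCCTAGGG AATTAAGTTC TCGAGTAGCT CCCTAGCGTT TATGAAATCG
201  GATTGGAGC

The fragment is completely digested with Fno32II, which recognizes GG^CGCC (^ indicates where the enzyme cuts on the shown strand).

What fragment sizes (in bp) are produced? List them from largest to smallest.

151, 58 bp

The Fno32II site (GGCGCC) starts at position 150.
Fno32II cuts after base 2 of each site, so after position 151.
Linear molecule, 1 cut → 2 fragments:
  1–151 → 151 bp
  152–209 → 58 bp
Sorted largest to smallest: 151, 58 bp.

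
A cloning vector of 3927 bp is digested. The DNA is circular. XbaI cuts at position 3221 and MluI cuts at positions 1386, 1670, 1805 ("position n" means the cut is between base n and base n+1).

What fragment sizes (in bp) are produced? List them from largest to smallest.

2092, 1416, 284, 135 bp

Combined cut positions (sorted): 1386, 1670, 1805, 3221.
Circular molecule, 4 cuts → 4 fragments:
  1670 − 1386 = 284 bp
  1805 − 1670 = 135 bp
  3221 − 1805 = 1416 bp
  wrap: 3927 − 3221 + 1386 = 2092 bp
Sorted largest to smallest: 2092, 1416, 284, 135 bp.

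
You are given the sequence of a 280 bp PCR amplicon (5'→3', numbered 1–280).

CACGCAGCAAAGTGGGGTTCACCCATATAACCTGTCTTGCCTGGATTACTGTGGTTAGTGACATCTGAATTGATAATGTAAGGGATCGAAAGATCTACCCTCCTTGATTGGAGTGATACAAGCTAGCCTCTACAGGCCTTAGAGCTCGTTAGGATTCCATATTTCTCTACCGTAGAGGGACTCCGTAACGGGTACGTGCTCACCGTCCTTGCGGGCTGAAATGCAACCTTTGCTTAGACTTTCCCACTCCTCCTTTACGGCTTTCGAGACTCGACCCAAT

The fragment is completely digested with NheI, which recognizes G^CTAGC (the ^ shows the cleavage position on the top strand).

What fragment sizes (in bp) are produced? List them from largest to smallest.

The NheI site (GCTAGC) starts at position 122.
NheI cuts after the first base of each site, so after position 122.
Linear molecule, 1 cut → 2 fragments:
  1–122 → 122 bp
  123–280 → 158 bp
Sorted largest to smallest: 158, 122 bp.

158, 122 bp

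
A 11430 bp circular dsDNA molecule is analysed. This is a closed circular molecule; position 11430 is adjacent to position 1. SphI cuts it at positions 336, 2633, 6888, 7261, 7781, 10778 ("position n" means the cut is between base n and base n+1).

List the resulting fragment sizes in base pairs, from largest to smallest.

4255, 2997, 2297, 988, 520, 373 bp

Circular molecule, 6 cuts → 6 fragments:
  2633 − 336 = 2297 bp
  6888 − 2633 = 4255 bp
  7261 − 6888 = 373 bp
  7781 − 7261 = 520 bp
  10778 − 7781 = 2997 bp
  wrap: 11430 − 10778 + 336 = 988 bp
Sorted largest to smallest: 4255, 2997, 2297, 988, 520, 373 bp.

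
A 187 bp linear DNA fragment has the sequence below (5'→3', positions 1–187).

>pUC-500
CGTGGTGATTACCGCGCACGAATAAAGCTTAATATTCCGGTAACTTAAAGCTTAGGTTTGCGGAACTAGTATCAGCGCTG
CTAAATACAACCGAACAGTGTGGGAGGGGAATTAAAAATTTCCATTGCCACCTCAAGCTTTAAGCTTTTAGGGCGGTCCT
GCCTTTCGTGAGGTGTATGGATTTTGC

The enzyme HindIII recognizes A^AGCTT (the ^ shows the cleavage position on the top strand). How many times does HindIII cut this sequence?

AAGCTT occurs starting at positions 25, 48, 135, 142.
HindIII cuts at 4 sites.

4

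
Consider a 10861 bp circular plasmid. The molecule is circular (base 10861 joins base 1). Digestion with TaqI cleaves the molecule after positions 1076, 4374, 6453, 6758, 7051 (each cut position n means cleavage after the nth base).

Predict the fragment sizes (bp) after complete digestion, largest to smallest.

4886, 3298, 2079, 305, 293 bp

Circular molecule, 5 cuts → 5 fragments:
  4374 − 1076 = 3298 bp
  6453 − 4374 = 2079 bp
  6758 − 6453 = 305 bp
  7051 − 6758 = 293 bp
  wrap: 10861 − 7051 + 1076 = 4886 bp
Sorted largest to smallest: 4886, 3298, 2079, 305, 293 bp.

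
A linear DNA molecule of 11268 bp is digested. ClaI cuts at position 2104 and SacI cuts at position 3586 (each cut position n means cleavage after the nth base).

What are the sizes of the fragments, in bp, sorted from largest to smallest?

Combined cut positions (sorted): 2104, 3586.
Linear molecule, 2 cuts → 3 fragments:
  2104 − 0 = 2104 bp
  3586 − 2104 = 1482 bp
  11268 − 3586 = 7682 bp
Sorted largest to smallest: 7682, 2104, 1482 bp.

7682, 2104, 1482 bp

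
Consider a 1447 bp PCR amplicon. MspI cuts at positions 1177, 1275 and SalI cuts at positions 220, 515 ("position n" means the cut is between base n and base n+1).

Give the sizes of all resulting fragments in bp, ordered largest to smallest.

Combined cut positions (sorted): 220, 515, 1177, 1275.
Linear molecule, 4 cuts → 5 fragments:
  220 − 0 = 220 bp
  515 − 220 = 295 bp
  1177 − 515 = 662 bp
  1275 − 1177 = 98 bp
  1447 − 1275 = 172 bp
Sorted largest to smallest: 662, 295, 220, 172, 98 bp.

662, 295, 220, 172, 98 bp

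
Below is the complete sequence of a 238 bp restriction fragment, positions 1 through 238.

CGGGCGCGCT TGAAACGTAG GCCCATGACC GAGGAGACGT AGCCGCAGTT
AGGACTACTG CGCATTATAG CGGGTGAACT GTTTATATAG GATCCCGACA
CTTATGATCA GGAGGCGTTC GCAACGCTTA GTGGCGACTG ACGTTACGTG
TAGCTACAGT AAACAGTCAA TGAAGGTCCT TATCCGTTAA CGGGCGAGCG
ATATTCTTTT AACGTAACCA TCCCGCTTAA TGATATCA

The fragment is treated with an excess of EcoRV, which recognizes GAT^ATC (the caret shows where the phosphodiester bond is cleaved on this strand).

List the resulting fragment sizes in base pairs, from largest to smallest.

234, 4 bp

The EcoRV site (GATATC) starts at position 232.
EcoRV cuts after base 3 of each site, so after position 234.
Linear molecule, 1 cut → 2 fragments:
  1–234 → 234 bp
  235–238 → 4 bp
Sorted largest to smallest: 234, 4 bp.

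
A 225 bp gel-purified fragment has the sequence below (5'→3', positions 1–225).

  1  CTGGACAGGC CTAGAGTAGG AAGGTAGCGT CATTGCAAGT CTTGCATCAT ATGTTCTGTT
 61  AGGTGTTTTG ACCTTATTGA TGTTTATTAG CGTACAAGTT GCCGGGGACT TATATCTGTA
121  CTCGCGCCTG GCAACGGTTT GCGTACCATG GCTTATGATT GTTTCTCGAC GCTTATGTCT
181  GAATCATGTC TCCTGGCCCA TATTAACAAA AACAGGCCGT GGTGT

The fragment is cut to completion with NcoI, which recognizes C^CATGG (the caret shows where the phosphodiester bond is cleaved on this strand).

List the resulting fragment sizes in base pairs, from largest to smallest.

The NcoI site (CCATGG) starts at position 146.
NcoI cuts after the first base of each site, so after position 146.
Linear molecule, 1 cut → 2 fragments:
  1–146 → 146 bp
  147–225 → 79 bp
Sorted largest to smallest: 146, 79 bp.

146, 79 bp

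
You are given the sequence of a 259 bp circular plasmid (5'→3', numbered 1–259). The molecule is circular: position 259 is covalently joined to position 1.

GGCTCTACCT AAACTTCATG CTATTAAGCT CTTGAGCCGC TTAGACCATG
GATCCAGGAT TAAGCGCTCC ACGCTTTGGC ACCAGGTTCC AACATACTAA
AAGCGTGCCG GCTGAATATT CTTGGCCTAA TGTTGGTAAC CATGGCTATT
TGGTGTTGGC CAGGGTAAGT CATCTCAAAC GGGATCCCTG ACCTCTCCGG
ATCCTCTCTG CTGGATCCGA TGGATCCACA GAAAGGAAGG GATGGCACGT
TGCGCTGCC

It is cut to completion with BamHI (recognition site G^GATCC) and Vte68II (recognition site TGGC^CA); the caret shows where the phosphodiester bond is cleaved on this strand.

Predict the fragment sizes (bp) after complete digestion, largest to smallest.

110, 87, 22, 17, 14, 9 bp

BamHI sites (GGATCC) start at positions 50, 182, 199, 213, 222.
BamHI cuts after the first base of each site, so after positions 50, 182, 199, 213, 222.
The Vte68II site (TGGCCA) starts at position 157.
Vte68II cuts after base 4 of each site, so after position 160.
Combined cut positions: 50, 160, 182, 199, 213, 222.
Circular molecule, 6 cuts → 6 fragments:
  51–160 → 110 bp
  161–182 → 22 bp
  183–199 → 17 bp
  200–213 → 14 bp
  214–222 → 9 bp
  223–259 then 1–50 → 37 + 50 = 87 bp
Sorted largest to smallest: 110, 87, 22, 17, 14, 9 bp.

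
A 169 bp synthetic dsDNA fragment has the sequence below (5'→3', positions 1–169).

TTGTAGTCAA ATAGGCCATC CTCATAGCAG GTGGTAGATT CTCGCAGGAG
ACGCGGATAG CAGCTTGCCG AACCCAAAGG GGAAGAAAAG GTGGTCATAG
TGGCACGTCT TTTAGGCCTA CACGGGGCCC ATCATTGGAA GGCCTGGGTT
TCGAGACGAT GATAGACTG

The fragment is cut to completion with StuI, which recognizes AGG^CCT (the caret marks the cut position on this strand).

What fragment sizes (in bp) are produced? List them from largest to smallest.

StuI sites (AGGCCT) start at positions 114, 140.
StuI cuts after base 3 of each site, so after positions 116, 142.
Linear molecule, 2 cuts → 3 fragments:
  1–116 → 116 bp
  117–142 → 26 bp
  143–169 → 27 bp
Sorted largest to smallest: 116, 27, 26 bp.

116, 27, 26 bp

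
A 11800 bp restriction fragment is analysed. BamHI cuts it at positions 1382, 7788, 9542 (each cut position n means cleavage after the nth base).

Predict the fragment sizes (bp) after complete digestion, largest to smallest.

6406, 2258, 1754, 1382 bp

Linear molecule, 3 cuts → 4 fragments:
  1382 − 0 = 1382 bp
  7788 − 1382 = 6406 bp
  9542 − 7788 = 1754 bp
  11800 − 9542 = 2258 bp
Sorted largest to smallest: 6406, 2258, 1754, 1382 bp.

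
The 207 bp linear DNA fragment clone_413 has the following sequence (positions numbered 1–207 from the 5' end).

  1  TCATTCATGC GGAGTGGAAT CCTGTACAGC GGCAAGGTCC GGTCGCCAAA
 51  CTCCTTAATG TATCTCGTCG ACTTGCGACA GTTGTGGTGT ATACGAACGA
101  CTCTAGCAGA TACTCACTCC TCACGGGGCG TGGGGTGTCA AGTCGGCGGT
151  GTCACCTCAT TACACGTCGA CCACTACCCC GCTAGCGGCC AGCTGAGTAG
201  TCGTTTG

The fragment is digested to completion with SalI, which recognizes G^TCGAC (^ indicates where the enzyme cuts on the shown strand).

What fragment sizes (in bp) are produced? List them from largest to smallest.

99, 67, 41 bp

SalI sites (GTCGAC) start at positions 67, 166.
SalI cuts after the first base of each site, so after positions 67, 166.
Linear molecule, 2 cuts → 3 fragments:
  1–67 → 67 bp
  68–166 → 99 bp
  167–207 → 41 bp
Sorted largest to smallest: 99, 67, 41 bp.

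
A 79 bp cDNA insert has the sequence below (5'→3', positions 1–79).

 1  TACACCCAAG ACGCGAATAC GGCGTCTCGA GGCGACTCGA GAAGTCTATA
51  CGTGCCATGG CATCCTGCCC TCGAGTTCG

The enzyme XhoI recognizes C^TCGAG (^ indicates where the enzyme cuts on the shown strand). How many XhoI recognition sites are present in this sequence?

CTCGAG occurs starting at positions 26, 36, 70.
XhoI cuts at 3 sites.

3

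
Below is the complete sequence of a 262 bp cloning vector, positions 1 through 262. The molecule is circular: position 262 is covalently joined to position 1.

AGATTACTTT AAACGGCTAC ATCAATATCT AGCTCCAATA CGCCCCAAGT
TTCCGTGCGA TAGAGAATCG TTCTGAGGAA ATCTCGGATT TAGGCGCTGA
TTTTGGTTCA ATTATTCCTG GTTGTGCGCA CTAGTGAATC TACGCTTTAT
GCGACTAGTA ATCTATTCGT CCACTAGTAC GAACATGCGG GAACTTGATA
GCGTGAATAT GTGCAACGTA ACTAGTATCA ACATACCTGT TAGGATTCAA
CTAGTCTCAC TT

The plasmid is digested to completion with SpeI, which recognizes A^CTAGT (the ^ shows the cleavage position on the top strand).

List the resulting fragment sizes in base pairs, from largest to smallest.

142, 48, 29, 24, 19 bp

SpeI sites (ACTAGT) start at positions 130, 154, 173, 221, 250.
SpeI cuts after the first base of each site, so after positions 130, 154, 173, 221, 250.
Circular molecule, 5 cuts → 5 fragments:
  131–154 → 24 bp
  155–173 → 19 bp
  174–221 → 48 bp
  222–250 → 29 bp
  251–262 then 1–130 → 12 + 130 = 142 bp
Sorted largest to smallest: 142, 48, 29, 24, 19 bp.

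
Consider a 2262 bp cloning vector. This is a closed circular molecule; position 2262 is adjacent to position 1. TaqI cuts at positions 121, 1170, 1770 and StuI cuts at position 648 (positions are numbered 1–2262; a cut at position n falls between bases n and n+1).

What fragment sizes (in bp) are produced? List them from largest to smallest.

Combined cut positions (sorted): 121, 648, 1170, 1770.
Circular molecule, 4 cuts → 4 fragments:
  648 − 121 = 527 bp
  1170 − 648 = 522 bp
  1770 − 1170 = 600 bp
  wrap: 2262 − 1770 + 121 = 613 bp
Sorted largest to smallest: 613, 600, 527, 522 bp.

613, 600, 527, 522 bp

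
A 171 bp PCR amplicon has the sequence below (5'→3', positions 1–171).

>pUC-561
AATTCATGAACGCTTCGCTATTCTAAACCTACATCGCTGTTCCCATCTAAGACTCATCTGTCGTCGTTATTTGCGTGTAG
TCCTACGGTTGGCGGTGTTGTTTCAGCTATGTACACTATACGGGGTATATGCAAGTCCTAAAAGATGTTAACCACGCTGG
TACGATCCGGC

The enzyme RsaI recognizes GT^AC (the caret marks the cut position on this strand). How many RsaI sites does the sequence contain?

GTAC occurs starting at positions 111, 160.
RsaI cuts at 2 sites.

2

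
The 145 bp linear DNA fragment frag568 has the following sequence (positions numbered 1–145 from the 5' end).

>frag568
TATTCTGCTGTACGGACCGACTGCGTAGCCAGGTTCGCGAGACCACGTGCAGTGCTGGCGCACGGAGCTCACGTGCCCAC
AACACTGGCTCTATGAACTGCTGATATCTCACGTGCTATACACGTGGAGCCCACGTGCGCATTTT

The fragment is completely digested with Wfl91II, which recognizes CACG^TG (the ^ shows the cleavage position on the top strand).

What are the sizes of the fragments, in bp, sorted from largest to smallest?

Wfl91II sites (CACGTG) start at positions 44, 70, 110, 121, 132.
Wfl91II cuts after base 4 of each site, so after positions 47, 73, 113, 124, 135.
Linear molecule, 5 cuts → 6 fragments:
  1–47 → 47 bp
  48–73 → 26 bp
  74–113 → 40 bp
  114–124 → 11 bp
  125–135 → 11 bp
  136–145 → 10 bp
Sorted largest to smallest: 47, 40, 26, 11, 11, 10 bp.

47, 40, 26, 11, 11, 10 bp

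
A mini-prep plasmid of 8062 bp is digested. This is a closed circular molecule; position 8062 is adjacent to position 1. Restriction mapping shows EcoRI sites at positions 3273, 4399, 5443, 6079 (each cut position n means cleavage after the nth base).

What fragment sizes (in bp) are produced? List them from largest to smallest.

5256, 1126, 1044, 636 bp

Circular molecule, 4 cuts → 4 fragments:
  4399 − 3273 = 1126 bp
  5443 − 4399 = 1044 bp
  6079 − 5443 = 636 bp
  wrap: 8062 − 6079 + 3273 = 5256 bp
Sorted largest to smallest: 5256, 1126, 1044, 636 bp.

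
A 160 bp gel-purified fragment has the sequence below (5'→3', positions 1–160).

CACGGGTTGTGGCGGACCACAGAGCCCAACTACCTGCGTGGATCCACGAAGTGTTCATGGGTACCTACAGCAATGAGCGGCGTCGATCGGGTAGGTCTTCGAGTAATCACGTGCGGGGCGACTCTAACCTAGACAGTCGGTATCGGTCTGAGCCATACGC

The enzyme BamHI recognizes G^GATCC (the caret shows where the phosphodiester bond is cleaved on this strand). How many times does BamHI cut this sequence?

1

GGATCC occurs starting at position 40.
BamHI cuts at 1 site.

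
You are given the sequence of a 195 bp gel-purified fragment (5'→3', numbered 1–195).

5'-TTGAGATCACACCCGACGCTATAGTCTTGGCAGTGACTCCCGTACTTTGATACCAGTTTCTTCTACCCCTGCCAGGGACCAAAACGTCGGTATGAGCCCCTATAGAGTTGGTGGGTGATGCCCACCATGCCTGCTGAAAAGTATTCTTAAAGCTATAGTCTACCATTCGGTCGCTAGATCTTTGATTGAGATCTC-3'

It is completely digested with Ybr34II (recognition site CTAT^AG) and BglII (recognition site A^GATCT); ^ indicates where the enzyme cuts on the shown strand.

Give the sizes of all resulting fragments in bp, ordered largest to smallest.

Ybr34II sites (CTATAG) start at positions 19, 100, 153.
Ybr34II cuts after base 4 of each site, so after positions 22, 103, 156.
BglII sites (AGATCT) start at positions 176, 189.
BglII cuts after the first base of each site, so after positions 176, 189.
Combined cut positions: 22, 103, 156, 176, 189.
Linear molecule, 5 cuts → 6 fragments:
  1–22 → 22 bp
  23–103 → 81 bp
  104–156 → 53 bp
  157–176 → 20 bp
  177–189 → 13 bp
  190–195 → 6 bp
Sorted largest to smallest: 81, 53, 22, 20, 13, 6 bp.

81, 53, 22, 20, 13, 6 bp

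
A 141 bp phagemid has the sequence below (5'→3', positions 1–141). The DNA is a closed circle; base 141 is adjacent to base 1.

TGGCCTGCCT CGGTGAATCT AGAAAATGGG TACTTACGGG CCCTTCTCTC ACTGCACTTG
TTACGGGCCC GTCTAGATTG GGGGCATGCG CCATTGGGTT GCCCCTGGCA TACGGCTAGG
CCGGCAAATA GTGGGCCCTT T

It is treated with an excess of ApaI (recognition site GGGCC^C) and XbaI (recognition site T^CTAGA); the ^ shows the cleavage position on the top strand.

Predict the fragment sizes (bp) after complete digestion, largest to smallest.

ApaI sites (GGGCCC) start at positions 38, 65, 133.
ApaI cuts after base 5 of each site (before the last base), so after positions 42, 69, 137.
XbaI sites (TCTAGA) start at positions 18, 72.
XbaI cuts after the first base of each site, so after positions 18, 72.
Combined cut positions: 18, 42, 69, 72, 137.
Circular molecule, 5 cuts → 5 fragments:
  19–42 → 24 bp
  43–69 → 27 bp
  70–72 → 3 bp
  73–137 → 65 bp
  138–141 then 1–18 → 4 + 18 = 22 bp
Sorted largest to smallest: 65, 27, 24, 22, 3 bp.

65, 27, 24, 22, 3 bp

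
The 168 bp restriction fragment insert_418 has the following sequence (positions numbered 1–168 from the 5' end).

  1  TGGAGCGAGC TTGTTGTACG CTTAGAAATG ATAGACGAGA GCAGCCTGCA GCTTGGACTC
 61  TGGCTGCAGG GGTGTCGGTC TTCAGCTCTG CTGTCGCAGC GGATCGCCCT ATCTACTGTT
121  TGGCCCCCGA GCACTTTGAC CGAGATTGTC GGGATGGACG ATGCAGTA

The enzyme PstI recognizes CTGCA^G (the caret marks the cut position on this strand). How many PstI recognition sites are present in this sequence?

CTGCAG occurs starting at positions 46, 64.
PstI cuts at 2 sites.

2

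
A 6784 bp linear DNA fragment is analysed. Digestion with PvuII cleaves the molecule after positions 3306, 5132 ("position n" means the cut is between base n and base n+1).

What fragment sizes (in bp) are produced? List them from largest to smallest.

Linear molecule, 2 cuts → 3 fragments:
  3306 − 0 = 3306 bp
  5132 − 3306 = 1826 bp
  6784 − 5132 = 1652 bp
Sorted largest to smallest: 3306, 1826, 1652 bp.

3306, 1826, 1652 bp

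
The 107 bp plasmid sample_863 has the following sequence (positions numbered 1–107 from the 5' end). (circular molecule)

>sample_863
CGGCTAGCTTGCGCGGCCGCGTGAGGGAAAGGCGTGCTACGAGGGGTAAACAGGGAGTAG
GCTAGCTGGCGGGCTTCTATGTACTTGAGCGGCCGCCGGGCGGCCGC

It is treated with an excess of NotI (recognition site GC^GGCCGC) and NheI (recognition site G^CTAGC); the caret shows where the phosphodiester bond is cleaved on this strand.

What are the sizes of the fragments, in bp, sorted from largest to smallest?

NotI sites (GCGGCCGC) start at positions 13, 89, 100.
NotI cuts after base 2 of each site, so after positions 14, 90, 101.
NheI sites (GCTAGC) start at positions 3, 61.
NheI cuts after the first base of each site, so after positions 3, 61.
Combined cut positions: 3, 14, 61, 90, 101.
Circular molecule, 5 cuts → 5 fragments:
  4–14 → 11 bp
  15–61 → 47 bp
  62–90 → 29 bp
  91–101 → 11 bp
  102–107 then 1–3 → 6 + 3 = 9 bp
Sorted largest to smallest: 47, 29, 11, 11, 9 bp.

47, 29, 11, 11, 9 bp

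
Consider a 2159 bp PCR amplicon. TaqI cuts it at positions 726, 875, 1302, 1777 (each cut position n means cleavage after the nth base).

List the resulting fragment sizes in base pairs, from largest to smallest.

Linear molecule, 4 cuts → 5 fragments:
  726 − 0 = 726 bp
  875 − 726 = 149 bp
  1302 − 875 = 427 bp
  1777 − 1302 = 475 bp
  2159 − 1777 = 382 bp
Sorted largest to smallest: 726, 475, 427, 382, 149 bp.

726, 475, 427, 382, 149 bp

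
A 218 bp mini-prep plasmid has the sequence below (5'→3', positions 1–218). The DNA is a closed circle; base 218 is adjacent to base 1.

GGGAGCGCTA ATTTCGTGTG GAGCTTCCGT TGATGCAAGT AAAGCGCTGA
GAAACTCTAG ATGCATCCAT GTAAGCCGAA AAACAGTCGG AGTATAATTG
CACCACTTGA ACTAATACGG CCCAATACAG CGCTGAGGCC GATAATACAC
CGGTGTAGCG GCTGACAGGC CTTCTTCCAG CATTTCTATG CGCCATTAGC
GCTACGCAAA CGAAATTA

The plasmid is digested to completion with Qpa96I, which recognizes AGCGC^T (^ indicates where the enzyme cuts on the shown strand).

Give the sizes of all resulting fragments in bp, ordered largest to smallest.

86, 69, 39, 24 bp

Qpa96I sites (AGCGCT) start at positions 4, 43, 129, 198.
Qpa96I cuts after base 5 of each site (before the last base), so after positions 8, 47, 133, 202.
Circular molecule, 4 cuts → 4 fragments:
  9–47 → 39 bp
  48–133 → 86 bp
  134–202 → 69 bp
  203–218 then 1–8 → 16 + 8 = 24 bp
Sorted largest to smallest: 86, 69, 39, 24 bp.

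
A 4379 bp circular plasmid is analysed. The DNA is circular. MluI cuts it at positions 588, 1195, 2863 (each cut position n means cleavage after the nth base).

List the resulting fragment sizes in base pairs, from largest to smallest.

Circular molecule, 3 cuts → 3 fragments:
  1195 − 588 = 607 bp
  2863 − 1195 = 1668 bp
  wrap: 4379 − 2863 + 588 = 2104 bp
Sorted largest to smallest: 2104, 1668, 607 bp.

2104, 1668, 607 bp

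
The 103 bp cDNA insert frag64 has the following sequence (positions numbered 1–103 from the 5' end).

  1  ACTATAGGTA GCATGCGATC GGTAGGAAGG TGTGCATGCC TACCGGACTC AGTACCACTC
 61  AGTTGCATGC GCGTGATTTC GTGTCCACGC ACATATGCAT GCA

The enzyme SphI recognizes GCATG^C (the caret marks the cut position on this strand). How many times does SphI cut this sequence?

4

GCATGC occurs starting at positions 11, 34, 65, 97.
SphI cuts at 4 sites.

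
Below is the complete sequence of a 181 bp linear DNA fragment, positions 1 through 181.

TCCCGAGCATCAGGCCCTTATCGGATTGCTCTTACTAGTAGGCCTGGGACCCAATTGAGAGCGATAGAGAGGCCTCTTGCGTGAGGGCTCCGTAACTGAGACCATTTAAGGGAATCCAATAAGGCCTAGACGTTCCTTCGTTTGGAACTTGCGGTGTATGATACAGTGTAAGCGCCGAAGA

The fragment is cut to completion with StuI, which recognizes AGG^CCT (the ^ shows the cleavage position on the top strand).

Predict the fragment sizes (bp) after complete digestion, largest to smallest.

StuI sites (AGGCCT) start at positions 40, 70, 122.
StuI cuts after base 3 of each site, so after positions 42, 72, 124.
Linear molecule, 3 cuts → 4 fragments:
  1–42 → 42 bp
  43–72 → 30 bp
  73–124 → 52 bp
  125–181 → 57 bp
Sorted largest to smallest: 57, 52, 42, 30 bp.

57, 52, 42, 30 bp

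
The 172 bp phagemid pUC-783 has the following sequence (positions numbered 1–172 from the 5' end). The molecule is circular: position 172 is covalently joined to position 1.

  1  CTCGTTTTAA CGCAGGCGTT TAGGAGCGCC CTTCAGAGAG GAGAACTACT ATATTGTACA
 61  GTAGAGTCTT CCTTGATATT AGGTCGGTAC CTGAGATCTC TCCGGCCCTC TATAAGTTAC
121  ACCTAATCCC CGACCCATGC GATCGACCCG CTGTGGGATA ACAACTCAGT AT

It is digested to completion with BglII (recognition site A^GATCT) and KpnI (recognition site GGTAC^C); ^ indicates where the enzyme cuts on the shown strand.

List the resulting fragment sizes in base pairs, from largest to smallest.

168, 4 bp

The BglII site (AGATCT) starts at position 94.
BglII cuts after the first base of each site, so after position 94.
The KpnI site (GGTACC) starts at position 86.
KpnI cuts after base 5 of each site (before the last base), so after position 90.
Combined cut positions: 90, 94.
Circular molecule, 2 cuts → 2 fragments:
  91–94 → 4 bp
  95–172 then 1–90 → 78 + 90 = 168 bp
Sorted largest to smallest: 168, 4 bp.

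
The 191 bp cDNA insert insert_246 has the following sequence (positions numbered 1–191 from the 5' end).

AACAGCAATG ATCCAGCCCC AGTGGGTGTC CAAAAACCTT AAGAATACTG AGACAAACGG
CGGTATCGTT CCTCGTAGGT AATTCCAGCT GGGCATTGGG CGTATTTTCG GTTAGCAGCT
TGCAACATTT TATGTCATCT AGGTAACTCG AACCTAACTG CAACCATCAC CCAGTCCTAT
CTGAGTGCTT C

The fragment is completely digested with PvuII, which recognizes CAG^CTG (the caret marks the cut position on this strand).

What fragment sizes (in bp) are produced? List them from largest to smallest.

The PvuII site (CAGCTG) starts at position 86.
PvuII cuts after base 3 of each site, so after position 88.
Linear molecule, 1 cut → 2 fragments:
  1–88 → 88 bp
  89–191 → 103 bp
Sorted largest to smallest: 103, 88 bp.

103, 88 bp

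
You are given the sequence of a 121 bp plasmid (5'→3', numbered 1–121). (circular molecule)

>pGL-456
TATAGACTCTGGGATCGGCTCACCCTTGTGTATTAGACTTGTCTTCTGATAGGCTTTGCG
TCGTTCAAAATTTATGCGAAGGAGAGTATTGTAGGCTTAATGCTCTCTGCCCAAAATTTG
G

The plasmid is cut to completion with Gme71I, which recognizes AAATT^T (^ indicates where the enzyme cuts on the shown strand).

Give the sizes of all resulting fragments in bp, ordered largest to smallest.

75, 46 bp

Gme71I sites (AAATTT) start at positions 68, 114.
Gme71I cuts after base 5 of each site (before the last base), so after positions 72, 118.
Circular molecule, 2 cuts → 2 fragments:
  73–118 → 46 bp
  119–121 then 1–72 → 3 + 72 = 75 bp
Sorted largest to smallest: 75, 46 bp.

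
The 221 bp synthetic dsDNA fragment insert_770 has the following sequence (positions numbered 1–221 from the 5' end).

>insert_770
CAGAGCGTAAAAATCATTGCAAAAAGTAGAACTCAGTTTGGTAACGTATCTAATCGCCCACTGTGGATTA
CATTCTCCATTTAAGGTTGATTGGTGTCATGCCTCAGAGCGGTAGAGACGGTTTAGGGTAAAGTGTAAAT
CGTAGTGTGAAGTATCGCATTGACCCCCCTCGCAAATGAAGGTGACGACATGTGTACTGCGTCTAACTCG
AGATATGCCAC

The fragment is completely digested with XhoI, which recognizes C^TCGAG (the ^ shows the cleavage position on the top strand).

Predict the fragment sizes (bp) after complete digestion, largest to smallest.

207, 14 bp

The XhoI site (CTCGAG) starts at position 207.
XhoI cuts after the first base of each site, so after position 207.
Linear molecule, 1 cut → 2 fragments:
  1–207 → 207 bp
  208–221 → 14 bp
Sorted largest to smallest: 207, 14 bp.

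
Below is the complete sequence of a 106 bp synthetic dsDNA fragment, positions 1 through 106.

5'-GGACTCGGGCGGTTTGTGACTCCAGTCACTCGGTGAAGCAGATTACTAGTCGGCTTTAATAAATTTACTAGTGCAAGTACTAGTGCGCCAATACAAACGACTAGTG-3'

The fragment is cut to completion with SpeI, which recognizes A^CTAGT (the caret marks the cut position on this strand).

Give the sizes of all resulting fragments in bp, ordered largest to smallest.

45, 22, 21, 12, 6 bp

SpeI sites (ACTAGT) start at positions 45, 67, 79, 100.
SpeI cuts after the first base of each site, so after positions 45, 67, 79, 100.
Linear molecule, 4 cuts → 5 fragments:
  1–45 → 45 bp
  46–67 → 22 bp
  68–79 → 12 bp
  80–100 → 21 bp
  101–106 → 6 bp
Sorted largest to smallest: 45, 22, 21, 12, 6 bp.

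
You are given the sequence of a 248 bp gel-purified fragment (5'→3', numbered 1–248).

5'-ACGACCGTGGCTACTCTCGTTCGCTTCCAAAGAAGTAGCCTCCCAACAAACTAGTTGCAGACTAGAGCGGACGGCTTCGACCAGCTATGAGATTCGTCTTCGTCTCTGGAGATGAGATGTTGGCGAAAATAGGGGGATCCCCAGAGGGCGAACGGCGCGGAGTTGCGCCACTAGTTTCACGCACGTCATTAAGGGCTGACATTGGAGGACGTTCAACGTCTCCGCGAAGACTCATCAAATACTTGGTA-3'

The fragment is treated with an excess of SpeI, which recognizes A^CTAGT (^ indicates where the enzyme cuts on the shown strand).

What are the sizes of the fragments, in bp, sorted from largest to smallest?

120, 78, 50 bp

SpeI sites (ACTAGT) start at positions 50, 170.
SpeI cuts after the first base of each site, so after positions 50, 170.
Linear molecule, 2 cuts → 3 fragments:
  1–50 → 50 bp
  51–170 → 120 bp
  171–248 → 78 bp
Sorted largest to smallest: 120, 78, 50 bp.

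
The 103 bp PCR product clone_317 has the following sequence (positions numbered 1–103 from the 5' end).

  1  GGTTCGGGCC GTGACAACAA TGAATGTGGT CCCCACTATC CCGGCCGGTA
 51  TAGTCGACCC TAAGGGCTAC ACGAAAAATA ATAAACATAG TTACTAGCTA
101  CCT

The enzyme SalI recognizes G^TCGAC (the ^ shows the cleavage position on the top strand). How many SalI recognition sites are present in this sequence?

GTCGAC occurs starting at position 53.
SalI cuts at 1 site.

1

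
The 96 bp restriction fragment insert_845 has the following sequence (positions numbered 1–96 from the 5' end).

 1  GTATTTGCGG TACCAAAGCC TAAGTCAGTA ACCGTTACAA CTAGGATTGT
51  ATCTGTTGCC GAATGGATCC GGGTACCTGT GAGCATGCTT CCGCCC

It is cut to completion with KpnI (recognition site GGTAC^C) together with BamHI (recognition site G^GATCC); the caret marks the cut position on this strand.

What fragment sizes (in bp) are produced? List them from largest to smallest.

52, 20, 13, 11 bp

KpnI sites (GGTACC) start at positions 9, 72.
KpnI cuts after base 5 of each site (before the last base), so after positions 13, 76.
The BamHI site (GGATCC) starts at position 65.
BamHI cuts after the first base of each site, so after position 65.
Combined cut positions: 13, 65, 76.
Linear molecule, 3 cuts → 4 fragments:
  1–13 → 13 bp
  14–65 → 52 bp
  66–76 → 11 bp
  77–96 → 20 bp
Sorted largest to smallest: 52, 20, 13, 11 bp.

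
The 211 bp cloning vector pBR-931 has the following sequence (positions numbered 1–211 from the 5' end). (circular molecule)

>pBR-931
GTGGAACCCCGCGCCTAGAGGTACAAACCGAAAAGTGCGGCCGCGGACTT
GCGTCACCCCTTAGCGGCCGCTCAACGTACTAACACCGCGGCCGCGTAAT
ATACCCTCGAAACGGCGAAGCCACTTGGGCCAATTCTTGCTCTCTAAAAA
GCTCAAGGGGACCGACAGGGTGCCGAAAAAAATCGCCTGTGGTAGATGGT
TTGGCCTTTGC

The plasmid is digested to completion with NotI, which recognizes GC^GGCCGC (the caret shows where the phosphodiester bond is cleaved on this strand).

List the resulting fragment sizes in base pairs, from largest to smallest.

NotI sites (GCGGCCGC) start at positions 37, 64, 88.
NotI cuts after base 2 of each site, so after positions 38, 65, 89.
Circular molecule, 3 cuts → 3 fragments:
  39–65 → 27 bp
  66–89 → 24 bp
  90–211 then 1–38 → 122 + 38 = 160 bp
Sorted largest to smallest: 160, 27, 24 bp.

160, 27, 24 bp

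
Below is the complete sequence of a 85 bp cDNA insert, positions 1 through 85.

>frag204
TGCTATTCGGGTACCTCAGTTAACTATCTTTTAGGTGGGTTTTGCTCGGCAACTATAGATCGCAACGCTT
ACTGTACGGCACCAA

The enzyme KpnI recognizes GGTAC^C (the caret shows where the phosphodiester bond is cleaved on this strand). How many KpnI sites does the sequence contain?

GGTACC occurs starting at position 10.
KpnI cuts at 1 site.

1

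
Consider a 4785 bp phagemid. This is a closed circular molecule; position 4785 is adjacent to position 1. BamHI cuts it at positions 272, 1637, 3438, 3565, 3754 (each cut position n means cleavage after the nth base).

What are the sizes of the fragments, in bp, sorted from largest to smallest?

1801, 1365, 1303, 189, 127 bp

Circular molecule, 5 cuts → 5 fragments:
  1637 − 272 = 1365 bp
  3438 − 1637 = 1801 bp
  3565 − 3438 = 127 bp
  3754 − 3565 = 189 bp
  wrap: 4785 − 3754 + 272 = 1303 bp
Sorted largest to smallest: 1801, 1365, 1303, 189, 127 bp.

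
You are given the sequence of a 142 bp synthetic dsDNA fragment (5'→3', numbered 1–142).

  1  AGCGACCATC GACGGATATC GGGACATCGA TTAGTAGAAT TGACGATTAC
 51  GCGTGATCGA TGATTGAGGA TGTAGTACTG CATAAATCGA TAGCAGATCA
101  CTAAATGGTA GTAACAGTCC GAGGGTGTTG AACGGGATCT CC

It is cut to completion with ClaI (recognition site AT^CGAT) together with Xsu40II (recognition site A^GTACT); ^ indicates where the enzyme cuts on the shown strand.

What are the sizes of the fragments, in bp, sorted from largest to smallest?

ClaI sites (ATCGAT) start at positions 26, 56, 86.
ClaI cuts after base 2 of each site, so after positions 27, 57, 87.
The Xsu40II site (AGTACT) starts at position 74.
Xsu40II cuts after the first base of each site, so after position 74.
Combined cut positions: 27, 57, 74, 87.
Linear molecule, 4 cuts → 5 fragments:
  1–27 → 27 bp
  28–57 → 30 bp
  58–74 → 17 bp
  75–87 → 13 bp
  88–142 → 55 bp
Sorted largest to smallest: 55, 30, 27, 17, 13 bp.

55, 30, 27, 17, 13 bp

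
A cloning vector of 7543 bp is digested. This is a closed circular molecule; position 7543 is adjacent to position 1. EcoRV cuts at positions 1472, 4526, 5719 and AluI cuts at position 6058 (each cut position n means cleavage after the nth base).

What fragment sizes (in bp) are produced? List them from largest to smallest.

Combined cut positions (sorted): 1472, 4526, 5719, 6058.
Circular molecule, 4 cuts → 4 fragments:
  4526 − 1472 = 3054 bp
  5719 − 4526 = 1193 bp
  6058 − 5719 = 339 bp
  wrap: 7543 − 6058 + 1472 = 2957 bp
Sorted largest to smallest: 3054, 2957, 1193, 339 bp.

3054, 2957, 1193, 339 bp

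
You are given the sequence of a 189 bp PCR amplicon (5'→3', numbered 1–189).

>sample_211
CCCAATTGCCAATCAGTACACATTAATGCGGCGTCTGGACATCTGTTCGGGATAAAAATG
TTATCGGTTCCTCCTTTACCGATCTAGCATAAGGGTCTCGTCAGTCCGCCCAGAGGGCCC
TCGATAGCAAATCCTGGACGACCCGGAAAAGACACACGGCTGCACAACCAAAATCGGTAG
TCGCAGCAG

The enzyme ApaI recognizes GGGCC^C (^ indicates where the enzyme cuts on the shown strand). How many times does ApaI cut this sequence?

1

GGGCCC occurs starting at position 115.
ApaI cuts at 1 site.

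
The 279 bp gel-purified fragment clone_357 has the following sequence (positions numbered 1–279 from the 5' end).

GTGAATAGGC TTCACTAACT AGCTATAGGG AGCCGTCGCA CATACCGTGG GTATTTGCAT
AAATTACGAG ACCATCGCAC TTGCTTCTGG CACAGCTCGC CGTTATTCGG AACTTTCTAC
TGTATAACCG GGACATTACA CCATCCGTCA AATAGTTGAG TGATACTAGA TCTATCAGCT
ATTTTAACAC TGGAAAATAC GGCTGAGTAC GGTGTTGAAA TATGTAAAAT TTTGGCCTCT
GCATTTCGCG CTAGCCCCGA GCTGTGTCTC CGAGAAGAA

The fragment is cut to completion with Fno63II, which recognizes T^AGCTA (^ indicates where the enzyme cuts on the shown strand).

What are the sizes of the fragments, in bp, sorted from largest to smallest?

The Fno63II site (TAGCTA) starts at position 20.
Fno63II cuts after the first base of each site, so after position 20.
Linear molecule, 1 cut → 2 fragments:
  1–20 → 20 bp
  21–279 → 259 bp
Sorted largest to smallest: 259, 20 bp.

259, 20 bp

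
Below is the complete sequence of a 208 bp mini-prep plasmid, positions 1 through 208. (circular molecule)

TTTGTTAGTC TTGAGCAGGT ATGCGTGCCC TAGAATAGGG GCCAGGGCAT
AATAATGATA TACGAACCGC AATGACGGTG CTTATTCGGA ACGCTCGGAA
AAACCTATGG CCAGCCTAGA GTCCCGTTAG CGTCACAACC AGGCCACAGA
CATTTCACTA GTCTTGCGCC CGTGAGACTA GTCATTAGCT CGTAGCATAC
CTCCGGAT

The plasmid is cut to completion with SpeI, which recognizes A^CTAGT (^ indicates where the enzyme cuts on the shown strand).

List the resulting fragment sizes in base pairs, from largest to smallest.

188, 20 bp

SpeI sites (ACTAGT) start at positions 157, 177.
SpeI cuts after the first base of each site, so after positions 157, 177.
Circular molecule, 2 cuts → 2 fragments:
  158–177 → 20 bp
  178–208 then 1–157 → 31 + 157 = 188 bp
Sorted largest to smallest: 188, 20 bp.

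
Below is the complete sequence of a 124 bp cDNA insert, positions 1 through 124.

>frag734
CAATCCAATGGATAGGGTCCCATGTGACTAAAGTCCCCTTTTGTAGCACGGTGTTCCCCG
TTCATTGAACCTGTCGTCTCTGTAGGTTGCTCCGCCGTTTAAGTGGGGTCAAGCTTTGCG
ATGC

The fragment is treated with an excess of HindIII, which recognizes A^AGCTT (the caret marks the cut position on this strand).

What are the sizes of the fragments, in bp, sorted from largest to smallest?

111, 13 bp

The HindIII site (AAGCTT) starts at position 111.
HindIII cuts after the first base of each site, so after position 111.
Linear molecule, 1 cut → 2 fragments:
  1–111 → 111 bp
  112–124 → 13 bp
Sorted largest to smallest: 111, 13 bp.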